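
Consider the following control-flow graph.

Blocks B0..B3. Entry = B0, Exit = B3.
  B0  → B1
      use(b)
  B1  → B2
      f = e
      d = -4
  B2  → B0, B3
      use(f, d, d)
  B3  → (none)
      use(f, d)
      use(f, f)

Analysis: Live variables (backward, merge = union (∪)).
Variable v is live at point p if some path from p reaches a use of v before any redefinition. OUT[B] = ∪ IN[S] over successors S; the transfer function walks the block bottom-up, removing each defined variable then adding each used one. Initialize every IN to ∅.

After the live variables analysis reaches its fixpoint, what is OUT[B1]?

Converged values:
  B0:  IN={b, e}  OUT={b, e}
  B1:  IN={b, e}  OUT={b, d, e, f}
  B2:  IN={b, d, e, f}  OUT={b, d, e, f}
  B3:  IN={d, f}  OUT={}

Merge at B1: OUT[B1] = IN[B2] = {b, d, e, f}

Answer: {b, d, e, f}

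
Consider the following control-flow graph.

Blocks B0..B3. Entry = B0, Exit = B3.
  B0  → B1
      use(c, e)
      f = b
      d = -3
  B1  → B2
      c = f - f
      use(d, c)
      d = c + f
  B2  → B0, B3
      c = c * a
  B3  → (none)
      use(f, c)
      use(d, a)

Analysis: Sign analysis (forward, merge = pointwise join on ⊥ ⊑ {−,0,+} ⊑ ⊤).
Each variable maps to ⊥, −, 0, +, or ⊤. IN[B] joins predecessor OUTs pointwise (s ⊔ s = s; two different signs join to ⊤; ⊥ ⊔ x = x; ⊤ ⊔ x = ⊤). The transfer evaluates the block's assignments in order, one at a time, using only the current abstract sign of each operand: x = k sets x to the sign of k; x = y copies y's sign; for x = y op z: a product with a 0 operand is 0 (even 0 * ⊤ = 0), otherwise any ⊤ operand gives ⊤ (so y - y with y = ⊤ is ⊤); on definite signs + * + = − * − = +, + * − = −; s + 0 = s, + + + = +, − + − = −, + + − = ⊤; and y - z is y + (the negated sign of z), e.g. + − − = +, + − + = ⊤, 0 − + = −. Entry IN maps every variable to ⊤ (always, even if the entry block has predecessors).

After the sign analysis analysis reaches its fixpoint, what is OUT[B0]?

Answer: {a: ⊤, b: ⊤, c: ⊤, d: -, e: ⊤, f: ⊤}

Derivation:
Fixpoint table:
  B0:  IN=(all ⊤)  OUT={d:-; rest ⊤}
  B1:  IN={d:-; rest ⊤}  OUT=(all ⊤)
  B2:  IN=(all ⊤)  OUT=(all ⊤)
  B3:  IN=(all ⊤)  OUT=(all ⊤)

Merge at B0 (entry node, so the boundary value (all ⊤) is joined with the incoming edge(s)): IN[B0] = (all ⊤) ⊔ OUT[B2] = {a: ⊤, b: ⊤, c: ⊤, d: ⊤, e: ⊤, f: ⊤}
Applying B0's transfer function to that IN value gives OUT[B0] (row B0 above).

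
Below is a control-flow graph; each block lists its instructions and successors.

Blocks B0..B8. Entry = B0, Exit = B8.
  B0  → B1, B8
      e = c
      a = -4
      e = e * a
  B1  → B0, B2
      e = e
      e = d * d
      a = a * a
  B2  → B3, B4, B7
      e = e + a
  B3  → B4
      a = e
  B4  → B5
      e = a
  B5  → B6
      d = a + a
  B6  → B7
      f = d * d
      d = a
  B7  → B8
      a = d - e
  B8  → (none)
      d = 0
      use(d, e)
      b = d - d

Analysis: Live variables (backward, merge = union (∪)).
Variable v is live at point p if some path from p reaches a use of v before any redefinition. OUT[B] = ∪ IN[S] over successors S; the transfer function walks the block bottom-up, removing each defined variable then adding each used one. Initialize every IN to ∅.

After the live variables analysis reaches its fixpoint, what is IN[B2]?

Per-block solution:
  B0:   IN={c, d}   OUT={a, c, d, e}
  B1:   IN={a, c, d, e}   OUT={a, c, d, e}
  B2:   IN={a, d, e}   OUT={a, d, e}
  B3:   IN={e}   OUT={a}
  B4:   IN={a}   OUT={a, e}
  B5:   IN={a, e}   OUT={a, d, e}
  B6:   IN={a, d, e}   OUT={d, e}
  B7:   IN={d, e}   OUT={e}
  B8:   IN={e}   OUT={}

Merge at B2: OUT[B2] = IN[B3] ⊔ IN[B4] ⊔ IN[B7] = {a, d, e}
Applying B2's transfer function to that OUT value gives IN[B2] (row B2 above).

Answer: {a, d, e}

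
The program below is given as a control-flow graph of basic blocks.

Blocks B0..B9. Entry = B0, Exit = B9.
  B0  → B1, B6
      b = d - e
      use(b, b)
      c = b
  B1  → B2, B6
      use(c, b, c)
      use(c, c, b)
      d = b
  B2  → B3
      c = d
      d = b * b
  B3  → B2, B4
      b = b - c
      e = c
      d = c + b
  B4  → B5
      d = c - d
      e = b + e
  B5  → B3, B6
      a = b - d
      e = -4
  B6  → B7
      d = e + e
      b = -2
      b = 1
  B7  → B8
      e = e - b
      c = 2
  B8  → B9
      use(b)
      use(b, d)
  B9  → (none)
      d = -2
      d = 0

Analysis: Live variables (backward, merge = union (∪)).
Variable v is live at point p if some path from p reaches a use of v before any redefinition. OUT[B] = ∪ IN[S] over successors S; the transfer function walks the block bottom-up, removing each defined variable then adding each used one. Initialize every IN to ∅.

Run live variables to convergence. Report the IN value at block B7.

Answer: {b, d, e}

Trace:
Per-block solution:
  B0:   IN={d, e}   OUT={b, c, e}
  B1:   IN={b, c, e}   OUT={b, d, e}
  B2:   IN={b, d}   OUT={b, c}
  B3:   IN={b, c}   OUT={b, c, d, e}
  B4:   IN={b, c, d, e}   OUT={b, c, d}
  B5:   IN={b, c, d}   OUT={b, c, e}
  B6:   IN={e}   OUT={b, d, e}
  B7:   IN={b, d, e}   OUT={b, d}
  B8:   IN={b, d}   OUT={}
  B9:   IN={}   OUT={}

Merge at B7: OUT[B7] = IN[B8] = {b, d}
Applying B7's transfer function to that OUT value gives IN[B7] (row B7 above).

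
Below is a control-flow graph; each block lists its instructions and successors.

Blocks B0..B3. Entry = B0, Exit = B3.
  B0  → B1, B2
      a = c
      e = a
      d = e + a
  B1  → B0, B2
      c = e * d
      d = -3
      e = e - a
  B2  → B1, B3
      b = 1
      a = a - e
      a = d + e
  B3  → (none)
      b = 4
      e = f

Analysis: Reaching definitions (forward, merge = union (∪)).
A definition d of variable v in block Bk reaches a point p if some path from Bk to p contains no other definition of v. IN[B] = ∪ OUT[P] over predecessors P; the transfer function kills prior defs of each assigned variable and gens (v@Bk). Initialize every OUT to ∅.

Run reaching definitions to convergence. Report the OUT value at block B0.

Answer: {a@B0, b@B2, c@B1, d@B0, e@B0}

Trace:
Converged values:
  B0:  IN={a@B0, a@B2, b@B2, c@B1, d@B1, e@B1}  OUT={a@B0, b@B2, c@B1, d@B0, e@B0}
  B1:  IN={a@B0, a@B2, b@B2, c@B1, d@B0, d@B1, e@B0, e@B1}  OUT={a@B0, a@B2, b@B2, c@B1, d@B1, e@B1}
  B2:  IN={a@B0, a@B2, b@B2, c@B1, d@B0, d@B1, e@B0, e@B1}  OUT={a@B2, b@B2, c@B1, d@B0, d@B1, e@B0, e@B1}
  B3:  IN={a@B2, b@B2, c@B1, d@B0, d@B1, e@B0, e@B1}  OUT={a@B2, b@B3, c@B1, d@B0, d@B1, e@B3}

Merge at B0 (entry node, so the boundary value {} is joined with the incoming edge(s)): IN[B0] = {} ⊔ OUT[B1] = {a@B0, a@B2, b@B2, c@B1, d@B1, e@B1}
Applying B0's transfer function to that IN value gives OUT[B0] (row B0 above).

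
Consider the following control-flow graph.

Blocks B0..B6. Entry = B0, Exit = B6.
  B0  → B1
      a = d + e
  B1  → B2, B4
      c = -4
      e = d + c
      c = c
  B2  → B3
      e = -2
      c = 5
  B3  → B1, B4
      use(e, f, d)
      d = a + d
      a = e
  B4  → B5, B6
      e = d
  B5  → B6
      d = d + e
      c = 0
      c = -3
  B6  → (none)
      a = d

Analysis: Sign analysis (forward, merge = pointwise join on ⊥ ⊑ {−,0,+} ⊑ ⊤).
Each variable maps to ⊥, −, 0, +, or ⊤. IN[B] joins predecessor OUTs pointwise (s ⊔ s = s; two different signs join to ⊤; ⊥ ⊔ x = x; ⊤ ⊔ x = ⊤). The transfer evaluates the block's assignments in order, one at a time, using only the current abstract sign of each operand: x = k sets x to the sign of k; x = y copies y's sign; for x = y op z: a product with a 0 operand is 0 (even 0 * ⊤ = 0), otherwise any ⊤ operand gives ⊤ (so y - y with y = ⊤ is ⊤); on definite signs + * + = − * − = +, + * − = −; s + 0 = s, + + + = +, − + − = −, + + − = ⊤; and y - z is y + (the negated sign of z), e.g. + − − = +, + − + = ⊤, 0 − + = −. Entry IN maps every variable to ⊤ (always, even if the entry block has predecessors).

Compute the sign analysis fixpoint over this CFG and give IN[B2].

Answer: {a: ⊤, b: ⊤, c: -, d: ⊤, e: ⊤, f: ⊤}

Trace:
Converged values:
  B0:   IN=(all ⊤)   OUT=(all ⊤)
  B1:   IN=(all ⊤)   OUT={c:-; rest ⊤}
  B2:   IN={c:-; rest ⊤}   OUT={c:+, e:-; rest ⊤}
  B3:   IN={c:+, e:-; rest ⊤}   OUT={a:-, c:+, e:-; rest ⊤}
  B4:   IN=(all ⊤)   OUT=(all ⊤)
  B5:   IN=(all ⊤)   OUT={c:-; rest ⊤}
  B6:   IN=(all ⊤)   OUT=(all ⊤)

Merge at B2: IN[B2] = OUT[B1] = {a: ⊤, b: ⊤, c: -, d: ⊤, e: ⊤, f: ⊤}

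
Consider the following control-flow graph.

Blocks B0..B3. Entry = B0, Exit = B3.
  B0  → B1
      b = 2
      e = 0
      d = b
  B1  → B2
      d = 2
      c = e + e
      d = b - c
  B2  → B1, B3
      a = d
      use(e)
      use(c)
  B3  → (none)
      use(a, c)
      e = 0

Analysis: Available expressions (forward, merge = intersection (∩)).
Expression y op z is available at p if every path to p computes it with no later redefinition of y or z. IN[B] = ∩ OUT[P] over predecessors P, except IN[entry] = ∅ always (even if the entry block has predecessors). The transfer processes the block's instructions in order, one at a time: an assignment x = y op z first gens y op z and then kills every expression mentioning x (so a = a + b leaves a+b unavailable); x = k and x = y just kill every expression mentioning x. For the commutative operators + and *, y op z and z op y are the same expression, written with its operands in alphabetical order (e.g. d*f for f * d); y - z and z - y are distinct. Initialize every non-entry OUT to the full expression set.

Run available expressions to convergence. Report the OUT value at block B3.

Answer: {b-c}

Trace:
Converged values:
  B0: | IN={} | OUT={}
  B1: | IN={} | OUT={b-c, e+e}
  B2: | IN={b-c, e+e} | OUT={b-c, e+e}
  B3: | IN={b-c, e+e} | OUT={b-c}

Merge at B3: IN[B3] = OUT[B2] = {b-c, e+e}
Applying B3's transfer function to that IN value gives OUT[B3] (row B3 above).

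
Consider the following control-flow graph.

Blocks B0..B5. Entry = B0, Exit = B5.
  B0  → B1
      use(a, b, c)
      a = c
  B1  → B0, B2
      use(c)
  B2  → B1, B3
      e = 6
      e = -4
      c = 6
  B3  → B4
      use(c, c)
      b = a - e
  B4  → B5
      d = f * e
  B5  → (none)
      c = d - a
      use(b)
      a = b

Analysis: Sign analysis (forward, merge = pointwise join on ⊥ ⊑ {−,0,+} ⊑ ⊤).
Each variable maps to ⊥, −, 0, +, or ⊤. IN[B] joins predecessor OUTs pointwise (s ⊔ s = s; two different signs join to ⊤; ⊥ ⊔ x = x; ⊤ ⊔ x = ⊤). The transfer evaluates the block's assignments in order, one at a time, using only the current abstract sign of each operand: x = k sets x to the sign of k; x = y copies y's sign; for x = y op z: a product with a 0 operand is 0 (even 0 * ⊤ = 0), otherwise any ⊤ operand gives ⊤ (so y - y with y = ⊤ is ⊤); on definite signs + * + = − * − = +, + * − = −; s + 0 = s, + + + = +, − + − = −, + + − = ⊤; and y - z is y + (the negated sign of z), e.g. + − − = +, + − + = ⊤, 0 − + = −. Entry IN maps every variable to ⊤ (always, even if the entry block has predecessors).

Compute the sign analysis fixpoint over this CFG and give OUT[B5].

Answer: {a: ⊤, b: ⊤, c: ⊤, d: ⊤, e: -, f: ⊤}

Derivation:
Per-block solution:
  B0: | IN=(all ⊤) | OUT=(all ⊤)
  B1: | IN=(all ⊤) | OUT=(all ⊤)
  B2: | IN=(all ⊤) | OUT={c:+, e:-; rest ⊤}
  B3: | IN={c:+, e:-; rest ⊤} | OUT={c:+, e:-; rest ⊤}
  B4: | IN={c:+, e:-; rest ⊤} | OUT={c:+, e:-; rest ⊤}
  B5: | IN={c:+, e:-; rest ⊤} | OUT={e:-; rest ⊤}

Merge at B5: IN[B5] = OUT[B4] = {a: ⊤, b: ⊤, c: +, d: ⊤, e: -, f: ⊤}
Applying B5's transfer function to that IN value gives OUT[B5] (row B5 above).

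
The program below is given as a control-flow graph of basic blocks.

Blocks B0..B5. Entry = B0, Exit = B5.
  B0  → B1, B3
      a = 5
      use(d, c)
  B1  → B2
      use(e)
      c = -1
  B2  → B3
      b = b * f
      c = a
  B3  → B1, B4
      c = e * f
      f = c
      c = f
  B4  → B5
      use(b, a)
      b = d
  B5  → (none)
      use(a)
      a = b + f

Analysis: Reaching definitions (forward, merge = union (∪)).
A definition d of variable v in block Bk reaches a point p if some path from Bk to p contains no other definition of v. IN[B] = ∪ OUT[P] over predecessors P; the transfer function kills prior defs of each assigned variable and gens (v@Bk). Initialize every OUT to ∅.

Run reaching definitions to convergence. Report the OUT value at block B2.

Converged values:
  B0:   IN={}   OUT={a@B0}
  B1:   IN={a@B0, b@B2, c@B3, f@B3}   OUT={a@B0, b@B2, c@B1, f@B3}
  B2:   IN={a@B0, b@B2, c@B1, f@B3}   OUT={a@B0, b@B2, c@B2, f@B3}
  B3:   IN={a@B0, b@B2, c@B2, f@B3}   OUT={a@B0, b@B2, c@B3, f@B3}
  B4:   IN={a@B0, b@B2, c@B3, f@B3}   OUT={a@B0, b@B4, c@B3, f@B3}
  B5:   IN={a@B0, b@B4, c@B3, f@B3}   OUT={a@B5, b@B4, c@B3, f@B3}

Merge at B2: IN[B2] = OUT[B1] = {a@B0, b@B2, c@B1, f@B3}
Applying B2's transfer function to that IN value gives OUT[B2] (row B2 above).

Answer: {a@B0, b@B2, c@B2, f@B3}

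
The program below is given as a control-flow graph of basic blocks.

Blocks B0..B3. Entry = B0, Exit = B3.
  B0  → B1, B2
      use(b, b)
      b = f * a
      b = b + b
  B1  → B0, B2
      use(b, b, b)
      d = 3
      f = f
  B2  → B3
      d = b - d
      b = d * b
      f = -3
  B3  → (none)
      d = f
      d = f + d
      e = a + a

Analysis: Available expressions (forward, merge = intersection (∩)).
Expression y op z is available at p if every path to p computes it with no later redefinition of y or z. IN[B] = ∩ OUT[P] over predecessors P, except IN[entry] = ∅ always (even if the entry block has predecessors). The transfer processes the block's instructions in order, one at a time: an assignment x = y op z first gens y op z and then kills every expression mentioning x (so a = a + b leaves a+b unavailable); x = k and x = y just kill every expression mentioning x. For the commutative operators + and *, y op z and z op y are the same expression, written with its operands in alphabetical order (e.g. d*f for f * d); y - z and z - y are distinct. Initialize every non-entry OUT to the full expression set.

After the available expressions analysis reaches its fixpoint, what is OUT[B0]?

Per-block solution:
  B0:   IN={}   OUT={a*f}
  B1:   IN={a*f}   OUT={}
  B2:   IN={}   OUT={}
  B3:   IN={}   OUT={a+a}

Merge at B0 (entry node, so the boundary value {} is joined with the incoming edge(s)): IN[B0] = {} ∩ OUT[B1] = {}
Applying B0's transfer function to that IN value gives OUT[B0] (row B0 above).

Answer: {a*f}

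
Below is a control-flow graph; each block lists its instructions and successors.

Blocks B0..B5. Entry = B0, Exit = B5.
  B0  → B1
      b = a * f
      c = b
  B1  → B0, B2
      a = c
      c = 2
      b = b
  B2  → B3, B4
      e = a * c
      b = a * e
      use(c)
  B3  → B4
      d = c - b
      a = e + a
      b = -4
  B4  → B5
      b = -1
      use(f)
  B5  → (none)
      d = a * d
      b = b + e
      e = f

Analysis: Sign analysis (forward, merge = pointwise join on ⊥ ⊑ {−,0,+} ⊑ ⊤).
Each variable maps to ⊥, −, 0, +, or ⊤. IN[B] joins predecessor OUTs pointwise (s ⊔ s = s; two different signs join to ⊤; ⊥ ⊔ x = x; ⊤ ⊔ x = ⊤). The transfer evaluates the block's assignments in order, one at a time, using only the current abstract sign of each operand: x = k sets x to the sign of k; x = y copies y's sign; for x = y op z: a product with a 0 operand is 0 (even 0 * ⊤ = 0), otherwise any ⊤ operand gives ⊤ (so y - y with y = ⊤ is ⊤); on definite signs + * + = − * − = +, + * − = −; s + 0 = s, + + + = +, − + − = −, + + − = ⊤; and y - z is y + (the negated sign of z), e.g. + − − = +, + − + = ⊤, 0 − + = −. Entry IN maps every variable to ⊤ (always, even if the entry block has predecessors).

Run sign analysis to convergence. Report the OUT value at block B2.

Converged values:
  B0: | IN=(all ⊤) | OUT=(all ⊤)
  B1: | IN=(all ⊤) | OUT={c:+; rest ⊤}
  B2: | IN={c:+; rest ⊤} | OUT={c:+; rest ⊤}
  B3: | IN={c:+; rest ⊤} | OUT={b:-, c:+; rest ⊤}
  B4: | IN={c:+; rest ⊤} | OUT={b:-, c:+; rest ⊤}
  B5: | IN={b:-, c:+; rest ⊤} | OUT={c:+; rest ⊤}

Merge at B2: IN[B2] = OUT[B1] = {a: ⊤, b: ⊤, c: +, d: ⊤, e: ⊤, f: ⊤}
Applying B2's transfer function to that IN value gives OUT[B2] (row B2 above).

Answer: {a: ⊤, b: ⊤, c: +, d: ⊤, e: ⊤, f: ⊤}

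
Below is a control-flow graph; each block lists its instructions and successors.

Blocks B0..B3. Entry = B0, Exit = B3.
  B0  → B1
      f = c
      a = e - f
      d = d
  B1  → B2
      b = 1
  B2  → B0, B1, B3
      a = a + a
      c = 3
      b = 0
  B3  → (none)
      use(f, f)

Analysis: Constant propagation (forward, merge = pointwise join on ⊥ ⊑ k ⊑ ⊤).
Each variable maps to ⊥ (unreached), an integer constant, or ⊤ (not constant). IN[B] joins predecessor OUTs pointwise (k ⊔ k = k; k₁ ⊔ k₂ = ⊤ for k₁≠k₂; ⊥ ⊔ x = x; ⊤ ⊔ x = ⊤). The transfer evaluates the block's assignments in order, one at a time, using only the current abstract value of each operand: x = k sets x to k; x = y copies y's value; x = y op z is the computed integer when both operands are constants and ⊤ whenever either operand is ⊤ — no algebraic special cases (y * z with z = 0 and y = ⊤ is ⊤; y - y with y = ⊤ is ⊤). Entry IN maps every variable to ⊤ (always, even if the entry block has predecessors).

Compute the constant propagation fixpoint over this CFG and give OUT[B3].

Answer: {a: ⊤, b: 0, c: 3, d: ⊤, e: ⊤, f: ⊤}

Trace:
Fixpoint table:
  B0:  IN=(all ⊤)  OUT=(all ⊤)
  B1:  IN=(all ⊤)  OUT={b:1; rest ⊤}
  B2:  IN={b:1; rest ⊤}  OUT={b:0, c:3; rest ⊤}
  B3:  IN={b:0, c:3; rest ⊤}  OUT={b:0, c:3; rest ⊤}

Merge at B3: IN[B3] = OUT[B2] = {a: ⊤, b: 0, c: 3, d: ⊤, e: ⊤, f: ⊤}
Applying B3's transfer function to that IN value gives OUT[B3] (row B3 above).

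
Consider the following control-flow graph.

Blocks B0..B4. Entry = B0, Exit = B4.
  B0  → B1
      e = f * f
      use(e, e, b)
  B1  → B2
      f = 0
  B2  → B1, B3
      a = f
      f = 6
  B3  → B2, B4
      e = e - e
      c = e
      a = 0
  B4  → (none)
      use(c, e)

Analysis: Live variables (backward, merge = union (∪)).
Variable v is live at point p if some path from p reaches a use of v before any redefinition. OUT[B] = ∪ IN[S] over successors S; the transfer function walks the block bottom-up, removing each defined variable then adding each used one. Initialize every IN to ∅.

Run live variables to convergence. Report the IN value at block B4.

Answer: {c, e}

Derivation:
Converged values:
  B0:  IN={b, f}  OUT={e}
  B1:  IN={e}  OUT={e, f}
  B2:  IN={e, f}  OUT={e, f}
  B3:  IN={e, f}  OUT={c, e, f}
  B4:  IN={c, e}  OUT={}

B4 is the boundary node: OUT[B4] = {}
Applying B4's transfer function to that OUT value gives IN[B4] (row B4 above).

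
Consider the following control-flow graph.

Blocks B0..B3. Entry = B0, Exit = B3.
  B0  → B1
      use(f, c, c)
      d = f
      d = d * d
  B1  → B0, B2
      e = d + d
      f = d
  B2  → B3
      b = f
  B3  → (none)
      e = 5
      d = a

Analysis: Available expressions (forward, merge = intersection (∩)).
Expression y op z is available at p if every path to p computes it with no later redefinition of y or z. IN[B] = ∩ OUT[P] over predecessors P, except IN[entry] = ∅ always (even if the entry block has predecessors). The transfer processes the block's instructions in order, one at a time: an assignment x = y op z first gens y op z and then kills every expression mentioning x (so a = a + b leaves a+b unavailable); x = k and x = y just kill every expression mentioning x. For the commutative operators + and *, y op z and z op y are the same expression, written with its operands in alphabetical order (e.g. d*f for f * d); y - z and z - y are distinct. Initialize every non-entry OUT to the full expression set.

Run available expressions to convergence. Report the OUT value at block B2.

Answer: {d+d}

Trace:
Fixpoint table:
  B0:  IN={}  OUT={}
  B1:  IN={}  OUT={d+d}
  B2:  IN={d+d}  OUT={d+d}
  B3:  IN={d+d}  OUT={}

Merge at B2: IN[B2] = OUT[B1] = {d+d}
Applying B2's transfer function to that IN value gives OUT[B2] (row B2 above).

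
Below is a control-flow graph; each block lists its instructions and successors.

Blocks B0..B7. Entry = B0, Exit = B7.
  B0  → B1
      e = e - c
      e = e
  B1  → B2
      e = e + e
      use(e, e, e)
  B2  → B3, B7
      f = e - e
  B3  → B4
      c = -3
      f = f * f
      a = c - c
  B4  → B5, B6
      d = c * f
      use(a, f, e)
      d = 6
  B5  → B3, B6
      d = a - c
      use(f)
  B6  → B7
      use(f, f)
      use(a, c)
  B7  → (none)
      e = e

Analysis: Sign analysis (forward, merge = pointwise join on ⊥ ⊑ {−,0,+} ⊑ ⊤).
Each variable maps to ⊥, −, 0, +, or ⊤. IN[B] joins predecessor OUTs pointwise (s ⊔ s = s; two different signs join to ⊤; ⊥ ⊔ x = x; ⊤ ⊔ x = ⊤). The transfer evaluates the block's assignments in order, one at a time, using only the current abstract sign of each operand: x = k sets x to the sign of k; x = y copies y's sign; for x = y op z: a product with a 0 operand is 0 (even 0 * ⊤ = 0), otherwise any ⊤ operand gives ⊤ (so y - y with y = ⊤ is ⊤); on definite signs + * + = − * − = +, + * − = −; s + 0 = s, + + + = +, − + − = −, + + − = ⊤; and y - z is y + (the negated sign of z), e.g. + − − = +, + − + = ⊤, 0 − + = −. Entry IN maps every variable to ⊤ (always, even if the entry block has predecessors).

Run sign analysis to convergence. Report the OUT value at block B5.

Fixpoint table:
  B0: | IN=(all ⊤) | OUT=(all ⊤)
  B1: | IN=(all ⊤) | OUT=(all ⊤)
  B2: | IN=(all ⊤) | OUT=(all ⊤)
  B3: | IN=(all ⊤) | OUT={c:-; rest ⊤}
  B4: | IN={c:-; rest ⊤} | OUT={c:-, d:+; rest ⊤}
  B5: | IN={c:-, d:+; rest ⊤} | OUT={c:-; rest ⊤}
  B6: | IN={c:-; rest ⊤} | OUT={c:-; rest ⊤}
  B7: | IN=(all ⊤) | OUT=(all ⊤)

Merge at B5: IN[B5] = OUT[B4] = {a: ⊤, b: ⊤, c: -, d: +, e: ⊤, f: ⊤}
Applying B5's transfer function to that IN value gives OUT[B5] (row B5 above).

Answer: {a: ⊤, b: ⊤, c: -, d: ⊤, e: ⊤, f: ⊤}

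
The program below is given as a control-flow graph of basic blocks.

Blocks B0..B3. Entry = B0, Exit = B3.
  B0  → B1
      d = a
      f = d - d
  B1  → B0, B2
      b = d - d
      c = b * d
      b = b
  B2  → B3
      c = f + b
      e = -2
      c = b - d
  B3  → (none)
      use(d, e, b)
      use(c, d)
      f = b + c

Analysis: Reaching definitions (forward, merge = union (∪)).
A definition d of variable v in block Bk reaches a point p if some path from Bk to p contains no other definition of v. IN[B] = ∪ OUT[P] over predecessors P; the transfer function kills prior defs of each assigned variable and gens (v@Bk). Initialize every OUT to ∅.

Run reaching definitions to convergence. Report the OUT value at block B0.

Answer: {b@B1, c@B1, d@B0, f@B0}

Derivation:
Fixpoint table:
  B0:  IN={b@B1, c@B1, d@B0, f@B0}  OUT={b@B1, c@B1, d@B0, f@B0}
  B1:  IN={b@B1, c@B1, d@B0, f@B0}  OUT={b@B1, c@B1, d@B0, f@B0}
  B2:  IN={b@B1, c@B1, d@B0, f@B0}  OUT={b@B1, c@B2, d@B0, e@B2, f@B0}
  B3:  IN={b@B1, c@B2, d@B0, e@B2, f@B0}  OUT={b@B1, c@B2, d@B0, e@B2, f@B3}

Merge at B0 (entry node, so the boundary value {} is joined with the incoming edge(s)): IN[B0] = {} ⊔ OUT[B1] = {b@B1, c@B1, d@B0, f@B0}
Applying B0's transfer function to that IN value gives OUT[B0] (row B0 above).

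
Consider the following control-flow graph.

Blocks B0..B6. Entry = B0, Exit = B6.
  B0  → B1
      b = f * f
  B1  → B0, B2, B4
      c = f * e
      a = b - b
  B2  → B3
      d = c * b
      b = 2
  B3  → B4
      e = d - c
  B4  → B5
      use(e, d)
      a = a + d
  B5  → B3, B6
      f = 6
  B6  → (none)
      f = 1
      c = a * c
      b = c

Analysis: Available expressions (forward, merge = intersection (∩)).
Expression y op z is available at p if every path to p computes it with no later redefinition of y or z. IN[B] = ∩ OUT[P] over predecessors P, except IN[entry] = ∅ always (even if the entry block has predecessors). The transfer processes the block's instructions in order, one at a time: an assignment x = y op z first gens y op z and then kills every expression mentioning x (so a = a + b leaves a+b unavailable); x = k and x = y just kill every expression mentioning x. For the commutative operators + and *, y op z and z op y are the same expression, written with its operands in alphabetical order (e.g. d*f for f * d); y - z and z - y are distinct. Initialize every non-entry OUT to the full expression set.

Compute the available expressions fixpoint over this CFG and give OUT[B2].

Answer: {e*f, f*f}

Working:
Converged values:
  B0: | IN={} | OUT={f*f}
  B1: | IN={f*f} | OUT={b-b, e*f, f*f}
  B2: | IN={b-b, e*f, f*f} | OUT={e*f, f*f}
  B3: | IN={} | OUT={d-c}
  B4: | IN={} | OUT={}
  B5: | IN={} | OUT={}
  B6: | IN={} | OUT={}

Merge at B2: IN[B2] = OUT[B1] = {b-b, e*f, f*f}
Applying B2's transfer function to that IN value gives OUT[B2] (row B2 above).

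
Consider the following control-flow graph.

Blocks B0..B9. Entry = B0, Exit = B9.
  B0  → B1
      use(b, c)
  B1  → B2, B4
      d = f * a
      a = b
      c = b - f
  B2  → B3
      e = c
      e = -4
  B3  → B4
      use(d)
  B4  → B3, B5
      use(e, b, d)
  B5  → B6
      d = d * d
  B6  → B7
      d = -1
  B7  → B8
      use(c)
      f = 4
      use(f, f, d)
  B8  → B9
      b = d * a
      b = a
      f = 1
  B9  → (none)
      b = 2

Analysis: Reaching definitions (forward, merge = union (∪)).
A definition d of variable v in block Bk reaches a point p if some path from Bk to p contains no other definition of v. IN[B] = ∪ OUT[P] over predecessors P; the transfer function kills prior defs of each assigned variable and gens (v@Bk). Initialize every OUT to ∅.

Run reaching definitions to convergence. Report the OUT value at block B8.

Converged values:
  B0: | IN={} | OUT={}
  B1: | IN={} | OUT={a@B1, c@B1, d@B1}
  B2: | IN={a@B1, c@B1, d@B1} | OUT={a@B1, c@B1, d@B1, e@B2}
  B3: | IN={a@B1, c@B1, d@B1, e@B2} | OUT={a@B1, c@B1, d@B1, e@B2}
  B4: | IN={a@B1, c@B1, d@B1, e@B2} | OUT={a@B1, c@B1, d@B1, e@B2}
  B5: | IN={a@B1, c@B1, d@B1, e@B2} | OUT={a@B1, c@B1, d@B5, e@B2}
  B6: | IN={a@B1, c@B1, d@B5, e@B2} | OUT={a@B1, c@B1, d@B6, e@B2}
  B7: | IN={a@B1, c@B1, d@B6, e@B2} | OUT={a@B1, c@B1, d@B6, e@B2, f@B7}
  B8: | IN={a@B1, c@B1, d@B6, e@B2, f@B7} | OUT={a@B1, b@B8, c@B1, d@B6, e@B2, f@B8}
  B9: | IN={a@B1, b@B8, c@B1, d@B6, e@B2, f@B8} | OUT={a@B1, b@B9, c@B1, d@B6, e@B2, f@B8}

Merge at B8: IN[B8] = OUT[B7] = {a@B1, c@B1, d@B6, e@B2, f@B7}
Applying B8's transfer function to that IN value gives OUT[B8] (row B8 above).

Answer: {a@B1, b@B8, c@B1, d@B6, e@B2, f@B8}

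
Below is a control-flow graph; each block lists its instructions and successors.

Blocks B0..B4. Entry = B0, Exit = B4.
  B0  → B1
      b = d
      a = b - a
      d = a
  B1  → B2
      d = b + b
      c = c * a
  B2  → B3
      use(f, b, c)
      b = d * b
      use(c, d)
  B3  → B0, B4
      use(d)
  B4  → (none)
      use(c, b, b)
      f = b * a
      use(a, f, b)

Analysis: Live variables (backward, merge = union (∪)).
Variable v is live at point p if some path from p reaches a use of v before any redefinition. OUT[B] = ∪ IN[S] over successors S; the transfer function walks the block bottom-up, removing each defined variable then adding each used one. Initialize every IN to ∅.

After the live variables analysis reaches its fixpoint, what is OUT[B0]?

Per-block solution:
  B0: | IN={a, c, d, f} | OUT={a, b, c, f}
  B1: | IN={a, b, c, f} | OUT={a, b, c, d, f}
  B2: | IN={a, b, c, d, f} | OUT={a, b, c, d, f}
  B3: | IN={a, b, c, d, f} | OUT={a, b, c, d, f}
  B4: | IN={a, b, c} | OUT={}

Merge at B0: OUT[B0] = IN[B1] = {a, b, c, f}

Answer: {a, b, c, f}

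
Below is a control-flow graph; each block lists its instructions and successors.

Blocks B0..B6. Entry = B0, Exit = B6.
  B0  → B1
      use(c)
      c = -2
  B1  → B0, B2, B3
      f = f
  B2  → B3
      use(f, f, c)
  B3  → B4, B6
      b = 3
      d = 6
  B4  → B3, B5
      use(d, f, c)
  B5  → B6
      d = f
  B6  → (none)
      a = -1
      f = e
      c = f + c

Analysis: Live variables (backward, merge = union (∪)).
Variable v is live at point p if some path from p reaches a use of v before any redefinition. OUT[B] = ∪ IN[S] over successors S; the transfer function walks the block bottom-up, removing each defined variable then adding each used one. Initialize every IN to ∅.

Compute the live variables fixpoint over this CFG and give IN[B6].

Answer: {c, e}

Derivation:
Converged values:
  B0:  IN={c, e, f}  OUT={c, e, f}
  B1:  IN={c, e, f}  OUT={c, e, f}
  B2:  IN={c, e, f}  OUT={c, e, f}
  B3:  IN={c, e, f}  OUT={c, d, e, f}
  B4:  IN={c, d, e, f}  OUT={c, e, f}
  B5:  IN={c, e, f}  OUT={c, e}
  B6:  IN={c, e}  OUT={}

B6 is the boundary node: OUT[B6] = {}
Applying B6's transfer function to that OUT value gives IN[B6] (row B6 above).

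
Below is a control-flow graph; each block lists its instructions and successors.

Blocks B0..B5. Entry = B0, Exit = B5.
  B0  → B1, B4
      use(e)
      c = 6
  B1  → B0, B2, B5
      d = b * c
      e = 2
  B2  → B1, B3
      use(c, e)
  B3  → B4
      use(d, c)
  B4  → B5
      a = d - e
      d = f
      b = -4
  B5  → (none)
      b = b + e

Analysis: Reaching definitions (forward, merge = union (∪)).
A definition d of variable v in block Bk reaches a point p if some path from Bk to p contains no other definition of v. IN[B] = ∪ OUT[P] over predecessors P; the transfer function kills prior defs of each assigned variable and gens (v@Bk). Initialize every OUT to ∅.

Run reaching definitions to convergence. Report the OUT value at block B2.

Answer: {c@B0, d@B1, e@B1}

Working:
Fixpoint table:
  B0:   IN={c@B0, d@B1, e@B1}   OUT={c@B0, d@B1, e@B1}
  B1:   IN={c@B0, d@B1, e@B1}   OUT={c@B0, d@B1, e@B1}
  B2:   IN={c@B0, d@B1, e@B1}   OUT={c@B0, d@B1, e@B1}
  B3:   IN={c@B0, d@B1, e@B1}   OUT={c@B0, d@B1, e@B1}
  B4:   IN={c@B0, d@B1, e@B1}   OUT={a@B4, b@B4, c@B0, d@B4, e@B1}
  B5:   IN={a@B4, b@B4, c@B0, d@B1, d@B4, e@B1}   OUT={a@B4, b@B5, c@B0, d@B1, d@B4, e@B1}

Merge at B2: IN[B2] = OUT[B1] = {c@B0, d@B1, e@B1}
Applying B2's transfer function to that IN value gives OUT[B2] (row B2 above).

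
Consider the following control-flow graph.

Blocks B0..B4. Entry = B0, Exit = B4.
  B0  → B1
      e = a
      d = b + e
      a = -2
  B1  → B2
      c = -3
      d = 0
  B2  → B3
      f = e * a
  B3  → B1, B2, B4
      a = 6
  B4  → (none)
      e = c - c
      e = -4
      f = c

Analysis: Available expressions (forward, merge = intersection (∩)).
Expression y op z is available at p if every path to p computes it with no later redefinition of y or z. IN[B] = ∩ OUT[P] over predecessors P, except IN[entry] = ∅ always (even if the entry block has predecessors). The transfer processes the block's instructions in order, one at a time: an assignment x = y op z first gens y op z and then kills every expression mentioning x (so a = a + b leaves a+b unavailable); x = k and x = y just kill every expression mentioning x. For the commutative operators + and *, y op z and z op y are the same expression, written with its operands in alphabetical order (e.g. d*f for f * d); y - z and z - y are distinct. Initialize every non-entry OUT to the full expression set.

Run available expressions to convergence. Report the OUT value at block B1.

Converged values:
  B0:   IN={}   OUT={b+e}
  B1:   IN={b+e}   OUT={b+e}
  B2:   IN={b+e}   OUT={a*e, b+e}
  B3:   IN={a*e, b+e}   OUT={b+e}
  B4:   IN={b+e}   OUT={c-c}

Merge at B1: IN[B1] = OUT[B0] ∩ OUT[B3] = {b+e}
Applying B1's transfer function to that IN value gives OUT[B1] (row B1 above).

Answer: {b+e}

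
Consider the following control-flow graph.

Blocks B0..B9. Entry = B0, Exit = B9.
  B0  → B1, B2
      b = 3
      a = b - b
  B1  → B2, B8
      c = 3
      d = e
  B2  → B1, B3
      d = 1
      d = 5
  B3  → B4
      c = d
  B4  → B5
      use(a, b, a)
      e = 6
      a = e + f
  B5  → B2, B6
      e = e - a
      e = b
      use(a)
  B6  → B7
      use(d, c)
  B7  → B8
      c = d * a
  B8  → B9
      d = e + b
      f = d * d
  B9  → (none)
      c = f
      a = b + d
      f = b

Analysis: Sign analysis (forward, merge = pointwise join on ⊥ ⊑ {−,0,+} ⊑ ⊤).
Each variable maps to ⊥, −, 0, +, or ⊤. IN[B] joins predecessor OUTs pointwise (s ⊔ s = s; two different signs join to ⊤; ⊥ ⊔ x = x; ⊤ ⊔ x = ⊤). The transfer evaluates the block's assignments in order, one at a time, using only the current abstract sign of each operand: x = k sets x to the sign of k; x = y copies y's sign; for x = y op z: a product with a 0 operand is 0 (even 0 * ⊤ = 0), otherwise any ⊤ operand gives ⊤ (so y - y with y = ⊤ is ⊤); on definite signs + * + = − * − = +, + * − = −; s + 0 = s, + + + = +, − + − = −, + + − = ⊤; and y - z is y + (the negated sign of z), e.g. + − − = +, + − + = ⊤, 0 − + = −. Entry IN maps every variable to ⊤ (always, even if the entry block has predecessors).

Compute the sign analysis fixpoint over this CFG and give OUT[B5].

Answer: {a: ⊤, b: +, c: +, d: +, e: +, f: ⊤}

Trace:
Per-block solution:
  B0:  IN=(all ⊤)  OUT={b:+; rest ⊤}
  B1:  IN={b:+; rest ⊤}  OUT={b:+, c:+; rest ⊤}
  B2:  IN={b:+; rest ⊤}  OUT={b:+, d:+; rest ⊤}
  B3:  IN={b:+, d:+; rest ⊤}  OUT={b:+, c:+, d:+; rest ⊤}
  B4:  IN={b:+, c:+, d:+; rest ⊤}  OUT={b:+, c:+, d:+, e:+; rest ⊤}
  B5:  IN={b:+, c:+, d:+, e:+; rest ⊤}  OUT={b:+, c:+, d:+, e:+; rest ⊤}
  B6:  IN={b:+, c:+, d:+, e:+; rest ⊤}  OUT={b:+, c:+, d:+, e:+; rest ⊤}
  B7:  IN={b:+, c:+, d:+, e:+; rest ⊤}  OUT={b:+, d:+, e:+; rest ⊤}
  B8:  IN={b:+; rest ⊤}  OUT={b:+; rest ⊤}
  B9:  IN={b:+; rest ⊤}  OUT={b:+, f:+; rest ⊤}

Merge at B5: IN[B5] = OUT[B4] = {a: ⊤, b: +, c: +, d: +, e: +, f: ⊤}
Applying B5's transfer function to that IN value gives OUT[B5] (row B5 above).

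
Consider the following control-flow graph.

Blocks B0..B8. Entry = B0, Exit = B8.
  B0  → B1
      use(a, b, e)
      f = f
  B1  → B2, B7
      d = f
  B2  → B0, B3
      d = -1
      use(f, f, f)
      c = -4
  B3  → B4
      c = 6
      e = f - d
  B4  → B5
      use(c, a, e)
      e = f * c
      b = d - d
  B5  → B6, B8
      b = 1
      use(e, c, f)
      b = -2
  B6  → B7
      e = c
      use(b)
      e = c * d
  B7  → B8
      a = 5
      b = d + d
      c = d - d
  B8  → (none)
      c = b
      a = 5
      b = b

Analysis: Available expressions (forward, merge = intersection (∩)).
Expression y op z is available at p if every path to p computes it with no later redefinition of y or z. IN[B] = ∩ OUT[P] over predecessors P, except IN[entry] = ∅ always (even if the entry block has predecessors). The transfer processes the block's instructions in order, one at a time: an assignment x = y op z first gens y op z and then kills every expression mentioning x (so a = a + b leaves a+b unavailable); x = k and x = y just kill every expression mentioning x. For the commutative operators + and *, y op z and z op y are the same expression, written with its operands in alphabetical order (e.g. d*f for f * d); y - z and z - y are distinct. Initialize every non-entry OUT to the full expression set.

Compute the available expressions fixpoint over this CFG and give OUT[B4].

Fixpoint table:
  B0:  IN={}  OUT={}
  B1:  IN={}  OUT={}
  B2:  IN={}  OUT={}
  B3:  IN={}  OUT={f-d}
  B4:  IN={f-d}  OUT={c*f, d-d, f-d}
  B5:  IN={c*f, d-d, f-d}  OUT={c*f, d-d, f-d}
  B6:  IN={c*f, d-d, f-d}  OUT={c*d, c*f, d-d, f-d}
  B7:  IN={}  OUT={d+d, d-d}
  B8:  IN={d-d}  OUT={d-d}

Merge at B4: IN[B4] = OUT[B3] = {f-d}
Applying B4's transfer function to that IN value gives OUT[B4] (row B4 above).

Answer: {c*f, d-d, f-d}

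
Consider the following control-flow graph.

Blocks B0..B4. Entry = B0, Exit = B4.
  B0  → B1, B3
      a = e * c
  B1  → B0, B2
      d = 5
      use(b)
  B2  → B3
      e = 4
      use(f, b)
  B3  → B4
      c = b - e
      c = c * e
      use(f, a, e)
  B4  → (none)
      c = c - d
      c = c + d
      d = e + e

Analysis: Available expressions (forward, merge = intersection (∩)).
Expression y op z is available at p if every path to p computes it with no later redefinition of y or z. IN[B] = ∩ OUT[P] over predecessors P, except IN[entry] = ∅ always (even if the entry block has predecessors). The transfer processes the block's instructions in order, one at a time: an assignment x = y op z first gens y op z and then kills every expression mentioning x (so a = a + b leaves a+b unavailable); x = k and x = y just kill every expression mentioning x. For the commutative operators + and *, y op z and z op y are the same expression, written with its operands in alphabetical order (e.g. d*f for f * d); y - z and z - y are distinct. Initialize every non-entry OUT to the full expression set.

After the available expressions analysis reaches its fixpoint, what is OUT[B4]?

Answer: {b-e, e+e}

Working:
Converged values:
  B0:   IN={}   OUT={c*e}
  B1:   IN={c*e}   OUT={c*e}
  B2:   IN={c*e}   OUT={}
  B3:   IN={}   OUT={b-e}
  B4:   IN={b-e}   OUT={b-e, e+e}

Merge at B4: IN[B4] = OUT[B3] = {b-e}
Applying B4's transfer function to that IN value gives OUT[B4] (row B4 above).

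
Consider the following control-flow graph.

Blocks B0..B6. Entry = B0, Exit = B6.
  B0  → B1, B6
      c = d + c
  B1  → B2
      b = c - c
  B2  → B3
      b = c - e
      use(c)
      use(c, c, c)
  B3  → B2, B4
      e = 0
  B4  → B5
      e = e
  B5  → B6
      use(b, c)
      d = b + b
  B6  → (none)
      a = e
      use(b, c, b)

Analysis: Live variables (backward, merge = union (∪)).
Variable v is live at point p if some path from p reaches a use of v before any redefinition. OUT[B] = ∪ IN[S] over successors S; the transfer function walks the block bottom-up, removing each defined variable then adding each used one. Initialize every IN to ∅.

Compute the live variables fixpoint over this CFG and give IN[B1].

Per-block solution:
  B0: | IN={b, c, d, e} | OUT={b, c, e}
  B1: | IN={c, e} | OUT={c, e}
  B2: | IN={c, e} | OUT={b, c}
  B3: | IN={b, c} | OUT={b, c, e}
  B4: | IN={b, c, e} | OUT={b, c, e}
  B5: | IN={b, c, e} | OUT={b, c, e}
  B6: | IN={b, c, e} | OUT={}

Merge at B1: OUT[B1] = IN[B2] = {c, e}
Applying B1's transfer function to that OUT value gives IN[B1] (row B1 above).

Answer: {c, e}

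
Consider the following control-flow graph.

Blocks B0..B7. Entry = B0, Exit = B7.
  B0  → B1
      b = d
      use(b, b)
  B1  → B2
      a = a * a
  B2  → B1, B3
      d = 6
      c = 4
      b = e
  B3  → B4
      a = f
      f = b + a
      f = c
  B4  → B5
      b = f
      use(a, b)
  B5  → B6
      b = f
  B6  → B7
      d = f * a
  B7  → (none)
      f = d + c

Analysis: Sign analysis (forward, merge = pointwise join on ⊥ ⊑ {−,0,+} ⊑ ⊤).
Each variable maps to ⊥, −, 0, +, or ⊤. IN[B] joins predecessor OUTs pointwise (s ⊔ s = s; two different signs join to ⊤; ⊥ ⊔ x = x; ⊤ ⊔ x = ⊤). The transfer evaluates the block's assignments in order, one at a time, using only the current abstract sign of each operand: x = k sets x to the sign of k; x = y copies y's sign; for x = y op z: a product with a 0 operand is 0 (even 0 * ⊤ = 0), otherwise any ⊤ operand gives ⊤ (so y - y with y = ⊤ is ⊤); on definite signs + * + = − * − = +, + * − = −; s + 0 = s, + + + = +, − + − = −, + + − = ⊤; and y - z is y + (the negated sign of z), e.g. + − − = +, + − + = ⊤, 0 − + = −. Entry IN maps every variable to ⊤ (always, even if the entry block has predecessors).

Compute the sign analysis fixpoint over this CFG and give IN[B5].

Answer: {a: ⊤, b: +, c: +, d: +, e: ⊤, f: +}

Working:
Converged values:
  B0:  IN=(all ⊤)  OUT=(all ⊤)
  B1:  IN=(all ⊤)  OUT=(all ⊤)
  B2:  IN=(all ⊤)  OUT={c:+, d:+; rest ⊤}
  B3:  IN={c:+, d:+; rest ⊤}  OUT={c:+, d:+, f:+; rest ⊤}
  B4:  IN={c:+, d:+, f:+; rest ⊤}  OUT={b:+, c:+, d:+, f:+; rest ⊤}
  B5:  IN={b:+, c:+, d:+, f:+; rest ⊤}  OUT={b:+, c:+, d:+, f:+; rest ⊤}
  B6:  IN={b:+, c:+, d:+, f:+; rest ⊤}  OUT={b:+, c:+, f:+; rest ⊤}
  B7:  IN={b:+, c:+, f:+; rest ⊤}  OUT={b:+, c:+; rest ⊤}

Merge at B5: IN[B5] = OUT[B4] = {a: ⊤, b: +, c: +, d: +, e: ⊤, f: +}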